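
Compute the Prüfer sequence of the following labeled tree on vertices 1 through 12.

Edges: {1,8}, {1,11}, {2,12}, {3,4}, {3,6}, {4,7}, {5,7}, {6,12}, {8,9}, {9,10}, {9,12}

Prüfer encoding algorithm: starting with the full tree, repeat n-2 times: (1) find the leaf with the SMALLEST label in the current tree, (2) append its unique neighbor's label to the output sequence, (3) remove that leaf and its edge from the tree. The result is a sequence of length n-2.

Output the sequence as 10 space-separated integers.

Step 1: leaves = {2,5,10,11}. Remove smallest leaf 2, emit neighbor 12.
Step 2: leaves = {5,10,11}. Remove smallest leaf 5, emit neighbor 7.
Step 3: leaves = {7,10,11}. Remove smallest leaf 7, emit neighbor 4.
Step 4: leaves = {4,10,11}. Remove smallest leaf 4, emit neighbor 3.
Step 5: leaves = {3,10,11}. Remove smallest leaf 3, emit neighbor 6.
Step 6: leaves = {6,10,11}. Remove smallest leaf 6, emit neighbor 12.
Step 7: leaves = {10,11,12}. Remove smallest leaf 10, emit neighbor 9.
Step 8: leaves = {11,12}. Remove smallest leaf 11, emit neighbor 1.
Step 9: leaves = {1,12}. Remove smallest leaf 1, emit neighbor 8.
Step 10: leaves = {8,12}. Remove smallest leaf 8, emit neighbor 9.
Done: 2 vertices remain (9, 12). Sequence = [12 7 4 3 6 12 9 1 8 9]

Answer: 12 7 4 3 6 12 9 1 8 9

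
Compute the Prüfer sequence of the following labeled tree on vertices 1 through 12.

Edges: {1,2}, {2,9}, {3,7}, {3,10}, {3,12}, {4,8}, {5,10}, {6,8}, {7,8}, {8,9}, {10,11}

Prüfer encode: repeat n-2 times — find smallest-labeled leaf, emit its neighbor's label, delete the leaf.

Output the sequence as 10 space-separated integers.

Answer: 2 9 8 10 8 8 7 3 10 3

Derivation:
Step 1: leaves = {1,4,5,6,11,12}. Remove smallest leaf 1, emit neighbor 2.
Step 2: leaves = {2,4,5,6,11,12}. Remove smallest leaf 2, emit neighbor 9.
Step 3: leaves = {4,5,6,9,11,12}. Remove smallest leaf 4, emit neighbor 8.
Step 4: leaves = {5,6,9,11,12}. Remove smallest leaf 5, emit neighbor 10.
Step 5: leaves = {6,9,11,12}. Remove smallest leaf 6, emit neighbor 8.
Step 6: leaves = {9,11,12}. Remove smallest leaf 9, emit neighbor 8.
Step 7: leaves = {8,11,12}. Remove smallest leaf 8, emit neighbor 7.
Step 8: leaves = {7,11,12}. Remove smallest leaf 7, emit neighbor 3.
Step 9: leaves = {11,12}. Remove smallest leaf 11, emit neighbor 10.
Step 10: leaves = {10,12}. Remove smallest leaf 10, emit neighbor 3.
Done: 2 vertices remain (3, 12). Sequence = [2 9 8 10 8 8 7 3 10 3]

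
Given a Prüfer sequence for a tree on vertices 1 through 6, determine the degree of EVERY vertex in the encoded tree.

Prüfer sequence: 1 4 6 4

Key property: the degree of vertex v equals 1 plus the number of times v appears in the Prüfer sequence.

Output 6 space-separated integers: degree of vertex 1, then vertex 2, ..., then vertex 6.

p_1 = 1: count[1] becomes 1
p_2 = 4: count[4] becomes 1
p_3 = 6: count[6] becomes 1
p_4 = 4: count[4] becomes 2
Degrees (1 + count): deg[1]=1+1=2, deg[2]=1+0=1, deg[3]=1+0=1, deg[4]=1+2=3, deg[5]=1+0=1, deg[6]=1+1=2

Answer: 2 1 1 3 1 2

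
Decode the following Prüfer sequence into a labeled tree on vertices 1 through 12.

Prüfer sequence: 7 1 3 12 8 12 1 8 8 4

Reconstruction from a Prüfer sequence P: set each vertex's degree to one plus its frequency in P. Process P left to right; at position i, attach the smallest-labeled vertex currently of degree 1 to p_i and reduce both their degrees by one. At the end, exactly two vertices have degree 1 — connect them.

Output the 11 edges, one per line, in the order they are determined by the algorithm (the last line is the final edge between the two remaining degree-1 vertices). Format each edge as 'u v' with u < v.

Answer: 2 7
1 5
3 6
3 12
7 8
9 12
1 10
1 8
8 11
4 8
4 12

Derivation:
Initial degrees: {1:3, 2:1, 3:2, 4:2, 5:1, 6:1, 7:2, 8:4, 9:1, 10:1, 11:1, 12:3}
Step 1: smallest deg-1 vertex = 2, p_1 = 7. Add edge {2,7}. Now deg[2]=0, deg[7]=1.
Step 2: smallest deg-1 vertex = 5, p_2 = 1. Add edge {1,5}. Now deg[5]=0, deg[1]=2.
Step 3: smallest deg-1 vertex = 6, p_3 = 3. Add edge {3,6}. Now deg[6]=0, deg[3]=1.
Step 4: smallest deg-1 vertex = 3, p_4 = 12. Add edge {3,12}. Now deg[3]=0, deg[12]=2.
Step 5: smallest deg-1 vertex = 7, p_5 = 8. Add edge {7,8}. Now deg[7]=0, deg[8]=3.
Step 6: smallest deg-1 vertex = 9, p_6 = 12. Add edge {9,12}. Now deg[9]=0, deg[12]=1.
Step 7: smallest deg-1 vertex = 10, p_7 = 1. Add edge {1,10}. Now deg[10]=0, deg[1]=1.
Step 8: smallest deg-1 vertex = 1, p_8 = 8. Add edge {1,8}. Now deg[1]=0, deg[8]=2.
Step 9: smallest deg-1 vertex = 11, p_9 = 8. Add edge {8,11}. Now deg[11]=0, deg[8]=1.
Step 10: smallest deg-1 vertex = 8, p_10 = 4. Add edge {4,8}. Now deg[8]=0, deg[4]=1.
Final: two remaining deg-1 vertices are 4, 12. Add edge {4,12}.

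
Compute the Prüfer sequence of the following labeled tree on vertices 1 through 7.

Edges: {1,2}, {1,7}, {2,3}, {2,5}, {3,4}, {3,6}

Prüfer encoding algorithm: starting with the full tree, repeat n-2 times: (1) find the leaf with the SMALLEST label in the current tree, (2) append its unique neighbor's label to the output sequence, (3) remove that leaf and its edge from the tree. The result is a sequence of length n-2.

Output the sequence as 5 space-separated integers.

Step 1: leaves = {4,5,6,7}. Remove smallest leaf 4, emit neighbor 3.
Step 2: leaves = {5,6,7}. Remove smallest leaf 5, emit neighbor 2.
Step 3: leaves = {6,7}. Remove smallest leaf 6, emit neighbor 3.
Step 4: leaves = {3,7}. Remove smallest leaf 3, emit neighbor 2.
Step 5: leaves = {2,7}. Remove smallest leaf 2, emit neighbor 1.
Done: 2 vertices remain (1, 7). Sequence = [3 2 3 2 1]

Answer: 3 2 3 2 1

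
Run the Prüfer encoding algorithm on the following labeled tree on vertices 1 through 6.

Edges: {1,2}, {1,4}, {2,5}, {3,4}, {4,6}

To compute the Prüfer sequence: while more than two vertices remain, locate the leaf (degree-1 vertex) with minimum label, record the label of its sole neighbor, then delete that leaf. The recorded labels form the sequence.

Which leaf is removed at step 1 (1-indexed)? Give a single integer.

Answer: 3

Derivation:
Step 1: current leaves = {3,5,6}. Remove leaf 3 (neighbor: 4).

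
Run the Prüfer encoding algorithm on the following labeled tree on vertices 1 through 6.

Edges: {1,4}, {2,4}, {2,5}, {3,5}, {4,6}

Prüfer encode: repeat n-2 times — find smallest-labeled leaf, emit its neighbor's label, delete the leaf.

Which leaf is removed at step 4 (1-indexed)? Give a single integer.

Answer: 2

Derivation:
Step 1: current leaves = {1,3,6}. Remove leaf 1 (neighbor: 4).
Step 2: current leaves = {3,6}. Remove leaf 3 (neighbor: 5).
Step 3: current leaves = {5,6}. Remove leaf 5 (neighbor: 2).
Step 4: current leaves = {2,6}. Remove leaf 2 (neighbor: 4).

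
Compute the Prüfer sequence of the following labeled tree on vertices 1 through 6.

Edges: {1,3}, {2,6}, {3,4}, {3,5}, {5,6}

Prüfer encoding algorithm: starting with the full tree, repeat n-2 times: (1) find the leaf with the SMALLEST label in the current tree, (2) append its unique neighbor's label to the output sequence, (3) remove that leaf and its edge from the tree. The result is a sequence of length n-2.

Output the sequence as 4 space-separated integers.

Answer: 3 6 3 5

Derivation:
Step 1: leaves = {1,2,4}. Remove smallest leaf 1, emit neighbor 3.
Step 2: leaves = {2,4}. Remove smallest leaf 2, emit neighbor 6.
Step 3: leaves = {4,6}. Remove smallest leaf 4, emit neighbor 3.
Step 4: leaves = {3,6}. Remove smallest leaf 3, emit neighbor 5.
Done: 2 vertices remain (5, 6). Sequence = [3 6 3 5]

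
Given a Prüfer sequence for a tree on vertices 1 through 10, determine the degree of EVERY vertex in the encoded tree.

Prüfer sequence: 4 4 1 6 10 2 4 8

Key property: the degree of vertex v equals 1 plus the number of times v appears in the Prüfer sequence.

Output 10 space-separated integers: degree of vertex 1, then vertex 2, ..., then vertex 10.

p_1 = 4: count[4] becomes 1
p_2 = 4: count[4] becomes 2
p_3 = 1: count[1] becomes 1
p_4 = 6: count[6] becomes 1
p_5 = 10: count[10] becomes 1
p_6 = 2: count[2] becomes 1
p_7 = 4: count[4] becomes 3
p_8 = 8: count[8] becomes 1
Degrees (1 + count): deg[1]=1+1=2, deg[2]=1+1=2, deg[3]=1+0=1, deg[4]=1+3=4, deg[5]=1+0=1, deg[6]=1+1=2, deg[7]=1+0=1, deg[8]=1+1=2, deg[9]=1+0=1, deg[10]=1+1=2

Answer: 2 2 1 4 1 2 1 2 1 2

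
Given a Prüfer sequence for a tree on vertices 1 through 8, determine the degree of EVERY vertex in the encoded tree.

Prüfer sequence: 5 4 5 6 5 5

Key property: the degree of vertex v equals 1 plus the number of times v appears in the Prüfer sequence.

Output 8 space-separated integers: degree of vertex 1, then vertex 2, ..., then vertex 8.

Answer: 1 1 1 2 5 2 1 1

Derivation:
p_1 = 5: count[5] becomes 1
p_2 = 4: count[4] becomes 1
p_3 = 5: count[5] becomes 2
p_4 = 6: count[6] becomes 1
p_5 = 5: count[5] becomes 3
p_6 = 5: count[5] becomes 4
Degrees (1 + count): deg[1]=1+0=1, deg[2]=1+0=1, deg[3]=1+0=1, deg[4]=1+1=2, deg[5]=1+4=5, deg[6]=1+1=2, deg[7]=1+0=1, deg[8]=1+0=1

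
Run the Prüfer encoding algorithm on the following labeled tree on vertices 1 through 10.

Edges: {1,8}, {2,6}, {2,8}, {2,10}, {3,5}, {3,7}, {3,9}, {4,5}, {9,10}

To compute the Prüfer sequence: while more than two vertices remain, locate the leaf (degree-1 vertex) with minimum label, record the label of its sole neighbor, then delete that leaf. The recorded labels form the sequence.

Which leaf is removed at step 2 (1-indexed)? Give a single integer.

Step 1: current leaves = {1,4,6,7}. Remove leaf 1 (neighbor: 8).
Step 2: current leaves = {4,6,7,8}. Remove leaf 4 (neighbor: 5).

Answer: 4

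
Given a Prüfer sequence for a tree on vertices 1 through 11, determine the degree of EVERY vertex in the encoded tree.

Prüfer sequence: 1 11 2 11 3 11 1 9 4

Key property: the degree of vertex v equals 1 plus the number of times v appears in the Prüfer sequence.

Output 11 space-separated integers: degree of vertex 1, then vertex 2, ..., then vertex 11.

Answer: 3 2 2 2 1 1 1 1 2 1 4

Derivation:
p_1 = 1: count[1] becomes 1
p_2 = 11: count[11] becomes 1
p_3 = 2: count[2] becomes 1
p_4 = 11: count[11] becomes 2
p_5 = 3: count[3] becomes 1
p_6 = 11: count[11] becomes 3
p_7 = 1: count[1] becomes 2
p_8 = 9: count[9] becomes 1
p_9 = 4: count[4] becomes 1
Degrees (1 + count): deg[1]=1+2=3, deg[2]=1+1=2, deg[3]=1+1=2, deg[4]=1+1=2, deg[5]=1+0=1, deg[6]=1+0=1, deg[7]=1+0=1, deg[8]=1+0=1, deg[9]=1+1=2, deg[10]=1+0=1, deg[11]=1+3=4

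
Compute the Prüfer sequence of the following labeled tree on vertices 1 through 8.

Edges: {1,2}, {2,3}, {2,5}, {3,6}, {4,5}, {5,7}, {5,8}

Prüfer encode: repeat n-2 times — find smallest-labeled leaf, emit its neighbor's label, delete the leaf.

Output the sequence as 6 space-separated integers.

Step 1: leaves = {1,4,6,7,8}. Remove smallest leaf 1, emit neighbor 2.
Step 2: leaves = {4,6,7,8}. Remove smallest leaf 4, emit neighbor 5.
Step 3: leaves = {6,7,8}. Remove smallest leaf 6, emit neighbor 3.
Step 4: leaves = {3,7,8}. Remove smallest leaf 3, emit neighbor 2.
Step 5: leaves = {2,7,8}. Remove smallest leaf 2, emit neighbor 5.
Step 6: leaves = {7,8}. Remove smallest leaf 7, emit neighbor 5.
Done: 2 vertices remain (5, 8). Sequence = [2 5 3 2 5 5]

Answer: 2 5 3 2 5 5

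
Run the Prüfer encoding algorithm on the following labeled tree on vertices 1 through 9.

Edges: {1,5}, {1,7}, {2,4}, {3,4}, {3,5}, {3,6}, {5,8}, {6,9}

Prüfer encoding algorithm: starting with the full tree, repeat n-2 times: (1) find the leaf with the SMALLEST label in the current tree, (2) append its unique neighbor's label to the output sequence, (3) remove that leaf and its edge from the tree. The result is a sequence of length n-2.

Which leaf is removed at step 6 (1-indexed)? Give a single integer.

Answer: 5

Derivation:
Step 1: current leaves = {2,7,8,9}. Remove leaf 2 (neighbor: 4).
Step 2: current leaves = {4,7,8,9}. Remove leaf 4 (neighbor: 3).
Step 3: current leaves = {7,8,9}. Remove leaf 7 (neighbor: 1).
Step 4: current leaves = {1,8,9}. Remove leaf 1 (neighbor: 5).
Step 5: current leaves = {8,9}. Remove leaf 8 (neighbor: 5).
Step 6: current leaves = {5,9}. Remove leaf 5 (neighbor: 3).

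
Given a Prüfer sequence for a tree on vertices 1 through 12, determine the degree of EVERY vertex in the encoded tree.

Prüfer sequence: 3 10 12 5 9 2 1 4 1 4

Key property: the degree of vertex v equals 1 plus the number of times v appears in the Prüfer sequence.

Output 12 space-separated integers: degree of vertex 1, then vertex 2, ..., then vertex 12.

Answer: 3 2 2 3 2 1 1 1 2 2 1 2

Derivation:
p_1 = 3: count[3] becomes 1
p_2 = 10: count[10] becomes 1
p_3 = 12: count[12] becomes 1
p_4 = 5: count[5] becomes 1
p_5 = 9: count[9] becomes 1
p_6 = 2: count[2] becomes 1
p_7 = 1: count[1] becomes 1
p_8 = 4: count[4] becomes 1
p_9 = 1: count[1] becomes 2
p_10 = 4: count[4] becomes 2
Degrees (1 + count): deg[1]=1+2=3, deg[2]=1+1=2, deg[3]=1+1=2, deg[4]=1+2=3, deg[5]=1+1=2, deg[6]=1+0=1, deg[7]=1+0=1, deg[8]=1+0=1, deg[9]=1+1=2, deg[10]=1+1=2, deg[11]=1+0=1, deg[12]=1+1=2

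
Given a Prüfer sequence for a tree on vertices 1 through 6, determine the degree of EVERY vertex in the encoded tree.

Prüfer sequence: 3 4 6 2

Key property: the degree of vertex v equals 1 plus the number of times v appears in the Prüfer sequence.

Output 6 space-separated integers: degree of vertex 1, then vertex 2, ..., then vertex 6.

p_1 = 3: count[3] becomes 1
p_2 = 4: count[4] becomes 1
p_3 = 6: count[6] becomes 1
p_4 = 2: count[2] becomes 1
Degrees (1 + count): deg[1]=1+0=1, deg[2]=1+1=2, deg[3]=1+1=2, deg[4]=1+1=2, deg[5]=1+0=1, deg[6]=1+1=2

Answer: 1 2 2 2 1 2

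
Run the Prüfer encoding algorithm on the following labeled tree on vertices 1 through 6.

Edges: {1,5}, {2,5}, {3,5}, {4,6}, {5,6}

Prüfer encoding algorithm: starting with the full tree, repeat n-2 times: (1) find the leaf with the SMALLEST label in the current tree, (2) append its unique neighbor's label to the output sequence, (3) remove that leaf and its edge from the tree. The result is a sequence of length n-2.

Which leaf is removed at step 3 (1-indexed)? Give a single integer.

Answer: 3

Derivation:
Step 1: current leaves = {1,2,3,4}. Remove leaf 1 (neighbor: 5).
Step 2: current leaves = {2,3,4}. Remove leaf 2 (neighbor: 5).
Step 3: current leaves = {3,4}. Remove leaf 3 (neighbor: 5).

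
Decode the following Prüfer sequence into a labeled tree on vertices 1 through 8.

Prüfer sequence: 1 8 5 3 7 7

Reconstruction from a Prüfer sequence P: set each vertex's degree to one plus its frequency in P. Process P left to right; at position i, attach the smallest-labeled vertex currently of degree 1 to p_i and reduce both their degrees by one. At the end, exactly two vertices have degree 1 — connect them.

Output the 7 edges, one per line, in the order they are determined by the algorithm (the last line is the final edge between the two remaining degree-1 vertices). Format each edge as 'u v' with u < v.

Answer: 1 2
1 8
4 5
3 5
3 7
6 7
7 8

Derivation:
Initial degrees: {1:2, 2:1, 3:2, 4:1, 5:2, 6:1, 7:3, 8:2}
Step 1: smallest deg-1 vertex = 2, p_1 = 1. Add edge {1,2}. Now deg[2]=0, deg[1]=1.
Step 2: smallest deg-1 vertex = 1, p_2 = 8. Add edge {1,8}. Now deg[1]=0, deg[8]=1.
Step 3: smallest deg-1 vertex = 4, p_3 = 5. Add edge {4,5}. Now deg[4]=0, deg[5]=1.
Step 4: smallest deg-1 vertex = 5, p_4 = 3. Add edge {3,5}. Now deg[5]=0, deg[3]=1.
Step 5: smallest deg-1 vertex = 3, p_5 = 7. Add edge {3,7}. Now deg[3]=0, deg[7]=2.
Step 6: smallest deg-1 vertex = 6, p_6 = 7. Add edge {6,7}. Now deg[6]=0, deg[7]=1.
Final: two remaining deg-1 vertices are 7, 8. Add edge {7,8}.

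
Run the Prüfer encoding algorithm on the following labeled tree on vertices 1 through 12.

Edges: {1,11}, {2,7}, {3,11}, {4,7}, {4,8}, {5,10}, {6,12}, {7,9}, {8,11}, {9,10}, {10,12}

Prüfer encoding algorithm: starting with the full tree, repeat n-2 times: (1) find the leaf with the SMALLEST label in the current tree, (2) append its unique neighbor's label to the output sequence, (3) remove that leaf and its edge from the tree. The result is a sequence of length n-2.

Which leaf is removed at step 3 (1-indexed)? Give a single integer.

Answer: 3

Derivation:
Step 1: current leaves = {1,2,3,5,6}. Remove leaf 1 (neighbor: 11).
Step 2: current leaves = {2,3,5,6}. Remove leaf 2 (neighbor: 7).
Step 3: current leaves = {3,5,6}. Remove leaf 3 (neighbor: 11).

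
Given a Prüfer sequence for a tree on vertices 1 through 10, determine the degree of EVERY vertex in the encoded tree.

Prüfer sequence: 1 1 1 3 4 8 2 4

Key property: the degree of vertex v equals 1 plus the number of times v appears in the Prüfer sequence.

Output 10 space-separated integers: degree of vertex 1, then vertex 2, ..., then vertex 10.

Answer: 4 2 2 3 1 1 1 2 1 1

Derivation:
p_1 = 1: count[1] becomes 1
p_2 = 1: count[1] becomes 2
p_3 = 1: count[1] becomes 3
p_4 = 3: count[3] becomes 1
p_5 = 4: count[4] becomes 1
p_6 = 8: count[8] becomes 1
p_7 = 2: count[2] becomes 1
p_8 = 4: count[4] becomes 2
Degrees (1 + count): deg[1]=1+3=4, deg[2]=1+1=2, deg[3]=1+1=2, deg[4]=1+2=3, deg[5]=1+0=1, deg[6]=1+0=1, deg[7]=1+0=1, deg[8]=1+1=2, deg[9]=1+0=1, deg[10]=1+0=1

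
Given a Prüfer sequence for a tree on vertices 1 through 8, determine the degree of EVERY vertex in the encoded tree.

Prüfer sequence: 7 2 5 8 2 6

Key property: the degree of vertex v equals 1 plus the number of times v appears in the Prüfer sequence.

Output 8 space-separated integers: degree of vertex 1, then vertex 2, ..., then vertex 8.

p_1 = 7: count[7] becomes 1
p_2 = 2: count[2] becomes 1
p_3 = 5: count[5] becomes 1
p_4 = 8: count[8] becomes 1
p_5 = 2: count[2] becomes 2
p_6 = 6: count[6] becomes 1
Degrees (1 + count): deg[1]=1+0=1, deg[2]=1+2=3, deg[3]=1+0=1, deg[4]=1+0=1, deg[5]=1+1=2, deg[6]=1+1=2, deg[7]=1+1=2, deg[8]=1+1=2

Answer: 1 3 1 1 2 2 2 2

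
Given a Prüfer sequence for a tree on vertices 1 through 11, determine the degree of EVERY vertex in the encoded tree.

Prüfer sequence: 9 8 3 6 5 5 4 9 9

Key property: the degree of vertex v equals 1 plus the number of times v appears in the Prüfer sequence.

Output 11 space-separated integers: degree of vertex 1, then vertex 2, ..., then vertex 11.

p_1 = 9: count[9] becomes 1
p_2 = 8: count[8] becomes 1
p_3 = 3: count[3] becomes 1
p_4 = 6: count[6] becomes 1
p_5 = 5: count[5] becomes 1
p_6 = 5: count[5] becomes 2
p_7 = 4: count[4] becomes 1
p_8 = 9: count[9] becomes 2
p_9 = 9: count[9] becomes 3
Degrees (1 + count): deg[1]=1+0=1, deg[2]=1+0=1, deg[3]=1+1=2, deg[4]=1+1=2, deg[5]=1+2=3, deg[6]=1+1=2, deg[7]=1+0=1, deg[8]=1+1=2, deg[9]=1+3=4, deg[10]=1+0=1, deg[11]=1+0=1

Answer: 1 1 2 2 3 2 1 2 4 1 1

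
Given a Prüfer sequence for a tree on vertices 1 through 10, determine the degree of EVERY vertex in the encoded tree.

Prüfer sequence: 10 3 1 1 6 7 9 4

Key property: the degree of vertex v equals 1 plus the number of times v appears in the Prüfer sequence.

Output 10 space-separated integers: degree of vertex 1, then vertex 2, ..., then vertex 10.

p_1 = 10: count[10] becomes 1
p_2 = 3: count[3] becomes 1
p_3 = 1: count[1] becomes 1
p_4 = 1: count[1] becomes 2
p_5 = 6: count[6] becomes 1
p_6 = 7: count[7] becomes 1
p_7 = 9: count[9] becomes 1
p_8 = 4: count[4] becomes 1
Degrees (1 + count): deg[1]=1+2=3, deg[2]=1+0=1, deg[3]=1+1=2, deg[4]=1+1=2, deg[5]=1+0=1, deg[6]=1+1=2, deg[7]=1+1=2, deg[8]=1+0=1, deg[9]=1+1=2, deg[10]=1+1=2

Answer: 3 1 2 2 1 2 2 1 2 2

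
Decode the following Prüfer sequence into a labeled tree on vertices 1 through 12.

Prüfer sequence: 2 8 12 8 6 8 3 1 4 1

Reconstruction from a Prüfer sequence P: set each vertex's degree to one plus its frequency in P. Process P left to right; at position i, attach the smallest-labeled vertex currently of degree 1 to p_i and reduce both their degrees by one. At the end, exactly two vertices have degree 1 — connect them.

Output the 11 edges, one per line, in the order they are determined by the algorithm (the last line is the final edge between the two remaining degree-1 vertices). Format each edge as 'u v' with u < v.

Initial degrees: {1:3, 2:2, 3:2, 4:2, 5:1, 6:2, 7:1, 8:4, 9:1, 10:1, 11:1, 12:2}
Step 1: smallest deg-1 vertex = 5, p_1 = 2. Add edge {2,5}. Now deg[5]=0, deg[2]=1.
Step 2: smallest deg-1 vertex = 2, p_2 = 8. Add edge {2,8}. Now deg[2]=0, deg[8]=3.
Step 3: smallest deg-1 vertex = 7, p_3 = 12. Add edge {7,12}. Now deg[7]=0, deg[12]=1.
Step 4: smallest deg-1 vertex = 9, p_4 = 8. Add edge {8,9}. Now deg[9]=0, deg[8]=2.
Step 5: smallest deg-1 vertex = 10, p_5 = 6. Add edge {6,10}. Now deg[10]=0, deg[6]=1.
Step 6: smallest deg-1 vertex = 6, p_6 = 8. Add edge {6,8}. Now deg[6]=0, deg[8]=1.
Step 7: smallest deg-1 vertex = 8, p_7 = 3. Add edge {3,8}. Now deg[8]=0, deg[3]=1.
Step 8: smallest deg-1 vertex = 3, p_8 = 1. Add edge {1,3}. Now deg[3]=0, deg[1]=2.
Step 9: smallest deg-1 vertex = 11, p_9 = 4. Add edge {4,11}. Now deg[11]=0, deg[4]=1.
Step 10: smallest deg-1 vertex = 4, p_10 = 1. Add edge {1,4}. Now deg[4]=0, deg[1]=1.
Final: two remaining deg-1 vertices are 1, 12. Add edge {1,12}.

Answer: 2 5
2 8
7 12
8 9
6 10
6 8
3 8
1 3
4 11
1 4
1 12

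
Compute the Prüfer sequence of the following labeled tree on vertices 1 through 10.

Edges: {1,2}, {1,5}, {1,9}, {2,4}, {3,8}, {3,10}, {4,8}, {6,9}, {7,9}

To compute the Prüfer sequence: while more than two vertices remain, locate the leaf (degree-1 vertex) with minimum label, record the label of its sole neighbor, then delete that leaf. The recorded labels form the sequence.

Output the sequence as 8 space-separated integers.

Step 1: leaves = {5,6,7,10}. Remove smallest leaf 5, emit neighbor 1.
Step 2: leaves = {6,7,10}. Remove smallest leaf 6, emit neighbor 9.
Step 3: leaves = {7,10}. Remove smallest leaf 7, emit neighbor 9.
Step 4: leaves = {9,10}. Remove smallest leaf 9, emit neighbor 1.
Step 5: leaves = {1,10}. Remove smallest leaf 1, emit neighbor 2.
Step 6: leaves = {2,10}. Remove smallest leaf 2, emit neighbor 4.
Step 7: leaves = {4,10}. Remove smallest leaf 4, emit neighbor 8.
Step 8: leaves = {8,10}. Remove smallest leaf 8, emit neighbor 3.
Done: 2 vertices remain (3, 10). Sequence = [1 9 9 1 2 4 8 3]

Answer: 1 9 9 1 2 4 8 3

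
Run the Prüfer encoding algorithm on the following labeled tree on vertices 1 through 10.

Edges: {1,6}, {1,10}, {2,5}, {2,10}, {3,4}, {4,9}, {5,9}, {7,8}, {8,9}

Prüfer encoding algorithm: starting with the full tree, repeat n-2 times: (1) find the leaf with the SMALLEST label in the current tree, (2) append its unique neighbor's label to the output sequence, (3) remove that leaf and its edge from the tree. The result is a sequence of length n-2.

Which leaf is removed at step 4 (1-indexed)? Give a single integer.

Step 1: current leaves = {3,6,7}. Remove leaf 3 (neighbor: 4).
Step 2: current leaves = {4,6,7}. Remove leaf 4 (neighbor: 9).
Step 3: current leaves = {6,7}. Remove leaf 6 (neighbor: 1).
Step 4: current leaves = {1,7}. Remove leaf 1 (neighbor: 10).

Answer: 1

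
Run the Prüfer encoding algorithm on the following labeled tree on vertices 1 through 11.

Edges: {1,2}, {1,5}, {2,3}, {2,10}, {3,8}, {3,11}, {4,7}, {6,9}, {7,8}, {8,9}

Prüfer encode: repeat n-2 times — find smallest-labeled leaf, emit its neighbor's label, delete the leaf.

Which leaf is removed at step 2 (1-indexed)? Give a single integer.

Step 1: current leaves = {4,5,6,10,11}. Remove leaf 4 (neighbor: 7).
Step 2: current leaves = {5,6,7,10,11}. Remove leaf 5 (neighbor: 1).

Answer: 5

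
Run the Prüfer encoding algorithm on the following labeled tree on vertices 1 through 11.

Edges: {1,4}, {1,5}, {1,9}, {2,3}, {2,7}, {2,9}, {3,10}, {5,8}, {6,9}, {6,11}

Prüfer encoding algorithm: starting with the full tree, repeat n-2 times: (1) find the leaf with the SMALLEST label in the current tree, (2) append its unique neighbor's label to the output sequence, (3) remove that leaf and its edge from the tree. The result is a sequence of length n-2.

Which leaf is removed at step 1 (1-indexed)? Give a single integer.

Step 1: current leaves = {4,7,8,10,11}. Remove leaf 4 (neighbor: 1).

Answer: 4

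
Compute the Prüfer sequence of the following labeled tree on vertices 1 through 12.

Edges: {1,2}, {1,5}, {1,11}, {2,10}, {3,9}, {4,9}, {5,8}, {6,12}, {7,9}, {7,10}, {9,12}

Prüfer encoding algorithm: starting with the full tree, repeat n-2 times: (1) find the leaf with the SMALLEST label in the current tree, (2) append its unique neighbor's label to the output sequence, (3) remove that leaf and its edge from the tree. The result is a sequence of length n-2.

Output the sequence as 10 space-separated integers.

Answer: 9 9 12 5 1 1 2 10 7 9

Derivation:
Step 1: leaves = {3,4,6,8,11}. Remove smallest leaf 3, emit neighbor 9.
Step 2: leaves = {4,6,8,11}. Remove smallest leaf 4, emit neighbor 9.
Step 3: leaves = {6,8,11}. Remove smallest leaf 6, emit neighbor 12.
Step 4: leaves = {8,11,12}. Remove smallest leaf 8, emit neighbor 5.
Step 5: leaves = {5,11,12}. Remove smallest leaf 5, emit neighbor 1.
Step 6: leaves = {11,12}. Remove smallest leaf 11, emit neighbor 1.
Step 7: leaves = {1,12}. Remove smallest leaf 1, emit neighbor 2.
Step 8: leaves = {2,12}. Remove smallest leaf 2, emit neighbor 10.
Step 9: leaves = {10,12}. Remove smallest leaf 10, emit neighbor 7.
Step 10: leaves = {7,12}. Remove smallest leaf 7, emit neighbor 9.
Done: 2 vertices remain (9, 12). Sequence = [9 9 12 5 1 1 2 10 7 9]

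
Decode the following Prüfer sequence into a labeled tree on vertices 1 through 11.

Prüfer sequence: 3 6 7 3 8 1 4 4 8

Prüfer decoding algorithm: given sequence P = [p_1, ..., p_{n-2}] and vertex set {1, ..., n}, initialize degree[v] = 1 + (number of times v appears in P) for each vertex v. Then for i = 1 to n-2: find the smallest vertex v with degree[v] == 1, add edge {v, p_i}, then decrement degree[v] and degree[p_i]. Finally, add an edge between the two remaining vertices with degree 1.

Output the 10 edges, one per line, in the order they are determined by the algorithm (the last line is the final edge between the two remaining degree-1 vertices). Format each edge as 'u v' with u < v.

Answer: 2 3
5 6
6 7
3 7
3 8
1 9
1 4
4 10
4 8
8 11

Derivation:
Initial degrees: {1:2, 2:1, 3:3, 4:3, 5:1, 6:2, 7:2, 8:3, 9:1, 10:1, 11:1}
Step 1: smallest deg-1 vertex = 2, p_1 = 3. Add edge {2,3}. Now deg[2]=0, deg[3]=2.
Step 2: smallest deg-1 vertex = 5, p_2 = 6. Add edge {5,6}. Now deg[5]=0, deg[6]=1.
Step 3: smallest deg-1 vertex = 6, p_3 = 7. Add edge {6,7}. Now deg[6]=0, deg[7]=1.
Step 4: smallest deg-1 vertex = 7, p_4 = 3. Add edge {3,7}. Now deg[7]=0, deg[3]=1.
Step 5: smallest deg-1 vertex = 3, p_5 = 8. Add edge {3,8}. Now deg[3]=0, deg[8]=2.
Step 6: smallest deg-1 vertex = 9, p_6 = 1. Add edge {1,9}. Now deg[9]=0, deg[1]=1.
Step 7: smallest deg-1 vertex = 1, p_7 = 4. Add edge {1,4}. Now deg[1]=0, deg[4]=2.
Step 8: smallest deg-1 vertex = 10, p_8 = 4. Add edge {4,10}. Now deg[10]=0, deg[4]=1.
Step 9: smallest deg-1 vertex = 4, p_9 = 8. Add edge {4,8}. Now deg[4]=0, deg[8]=1.
Final: two remaining deg-1 vertices are 8, 11. Add edge {8,11}.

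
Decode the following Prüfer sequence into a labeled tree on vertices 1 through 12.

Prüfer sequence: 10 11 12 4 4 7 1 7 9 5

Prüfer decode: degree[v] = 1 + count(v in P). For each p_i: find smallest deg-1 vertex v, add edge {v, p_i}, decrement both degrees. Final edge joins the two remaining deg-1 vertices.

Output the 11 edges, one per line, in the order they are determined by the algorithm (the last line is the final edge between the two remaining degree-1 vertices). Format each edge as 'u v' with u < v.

Answer: 2 10
3 11
6 12
4 8
4 10
4 7
1 11
1 7
7 9
5 9
5 12

Derivation:
Initial degrees: {1:2, 2:1, 3:1, 4:3, 5:2, 6:1, 7:3, 8:1, 9:2, 10:2, 11:2, 12:2}
Step 1: smallest deg-1 vertex = 2, p_1 = 10. Add edge {2,10}. Now deg[2]=0, deg[10]=1.
Step 2: smallest deg-1 vertex = 3, p_2 = 11. Add edge {3,11}. Now deg[3]=0, deg[11]=1.
Step 3: smallest deg-1 vertex = 6, p_3 = 12. Add edge {6,12}. Now deg[6]=0, deg[12]=1.
Step 4: smallest deg-1 vertex = 8, p_4 = 4. Add edge {4,8}. Now deg[8]=0, deg[4]=2.
Step 5: smallest deg-1 vertex = 10, p_5 = 4. Add edge {4,10}. Now deg[10]=0, deg[4]=1.
Step 6: smallest deg-1 vertex = 4, p_6 = 7. Add edge {4,7}. Now deg[4]=0, deg[7]=2.
Step 7: smallest deg-1 vertex = 11, p_7 = 1. Add edge {1,11}. Now deg[11]=0, deg[1]=1.
Step 8: smallest deg-1 vertex = 1, p_8 = 7. Add edge {1,7}. Now deg[1]=0, deg[7]=1.
Step 9: smallest deg-1 vertex = 7, p_9 = 9. Add edge {7,9}. Now deg[7]=0, deg[9]=1.
Step 10: smallest deg-1 vertex = 9, p_10 = 5. Add edge {5,9}. Now deg[9]=0, deg[5]=1.
Final: two remaining deg-1 vertices are 5, 12. Add edge {5,12}.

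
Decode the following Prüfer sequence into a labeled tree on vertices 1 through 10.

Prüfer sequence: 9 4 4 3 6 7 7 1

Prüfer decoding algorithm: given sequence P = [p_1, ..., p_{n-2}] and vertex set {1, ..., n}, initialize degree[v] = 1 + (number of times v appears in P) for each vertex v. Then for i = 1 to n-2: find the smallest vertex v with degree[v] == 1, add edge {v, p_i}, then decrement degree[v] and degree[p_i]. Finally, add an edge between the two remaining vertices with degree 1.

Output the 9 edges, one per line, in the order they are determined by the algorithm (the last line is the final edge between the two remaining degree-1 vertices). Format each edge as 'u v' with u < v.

Initial degrees: {1:2, 2:1, 3:2, 4:3, 5:1, 6:2, 7:3, 8:1, 9:2, 10:1}
Step 1: smallest deg-1 vertex = 2, p_1 = 9. Add edge {2,9}. Now deg[2]=0, deg[9]=1.
Step 2: smallest deg-1 vertex = 5, p_2 = 4. Add edge {4,5}. Now deg[5]=0, deg[4]=2.
Step 3: smallest deg-1 vertex = 8, p_3 = 4. Add edge {4,8}. Now deg[8]=0, deg[4]=1.
Step 4: smallest deg-1 vertex = 4, p_4 = 3. Add edge {3,4}. Now deg[4]=0, deg[3]=1.
Step 5: smallest deg-1 vertex = 3, p_5 = 6. Add edge {3,6}. Now deg[3]=0, deg[6]=1.
Step 6: smallest deg-1 vertex = 6, p_6 = 7. Add edge {6,7}. Now deg[6]=0, deg[7]=2.
Step 7: smallest deg-1 vertex = 9, p_7 = 7. Add edge {7,9}. Now deg[9]=0, deg[7]=1.
Step 8: smallest deg-1 vertex = 7, p_8 = 1. Add edge {1,7}. Now deg[7]=0, deg[1]=1.
Final: two remaining deg-1 vertices are 1, 10. Add edge {1,10}.

Answer: 2 9
4 5
4 8
3 4
3 6
6 7
7 9
1 7
1 10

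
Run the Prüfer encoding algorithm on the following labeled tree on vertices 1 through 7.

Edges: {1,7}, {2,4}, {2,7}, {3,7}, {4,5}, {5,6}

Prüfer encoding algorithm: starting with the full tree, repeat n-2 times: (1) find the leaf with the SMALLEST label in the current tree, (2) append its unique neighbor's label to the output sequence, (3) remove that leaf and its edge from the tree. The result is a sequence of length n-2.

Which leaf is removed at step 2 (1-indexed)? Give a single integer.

Answer: 3

Derivation:
Step 1: current leaves = {1,3,6}. Remove leaf 1 (neighbor: 7).
Step 2: current leaves = {3,6}. Remove leaf 3 (neighbor: 7).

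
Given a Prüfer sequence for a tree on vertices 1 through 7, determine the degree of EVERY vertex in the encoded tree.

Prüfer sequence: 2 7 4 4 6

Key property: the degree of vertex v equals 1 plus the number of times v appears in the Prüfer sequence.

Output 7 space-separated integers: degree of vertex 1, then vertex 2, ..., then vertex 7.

Answer: 1 2 1 3 1 2 2

Derivation:
p_1 = 2: count[2] becomes 1
p_2 = 7: count[7] becomes 1
p_3 = 4: count[4] becomes 1
p_4 = 4: count[4] becomes 2
p_5 = 6: count[6] becomes 1
Degrees (1 + count): deg[1]=1+0=1, deg[2]=1+1=2, deg[3]=1+0=1, deg[4]=1+2=3, deg[5]=1+0=1, deg[6]=1+1=2, deg[7]=1+1=2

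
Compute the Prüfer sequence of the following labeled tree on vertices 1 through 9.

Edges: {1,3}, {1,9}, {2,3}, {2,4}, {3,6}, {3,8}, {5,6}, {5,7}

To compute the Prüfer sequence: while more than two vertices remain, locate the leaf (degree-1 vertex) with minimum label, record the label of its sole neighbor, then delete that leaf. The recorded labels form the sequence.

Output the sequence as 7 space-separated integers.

Answer: 2 3 5 6 3 3 1

Derivation:
Step 1: leaves = {4,7,8,9}. Remove smallest leaf 4, emit neighbor 2.
Step 2: leaves = {2,7,8,9}. Remove smallest leaf 2, emit neighbor 3.
Step 3: leaves = {7,8,9}. Remove smallest leaf 7, emit neighbor 5.
Step 4: leaves = {5,8,9}. Remove smallest leaf 5, emit neighbor 6.
Step 5: leaves = {6,8,9}. Remove smallest leaf 6, emit neighbor 3.
Step 6: leaves = {8,9}. Remove smallest leaf 8, emit neighbor 3.
Step 7: leaves = {3,9}. Remove smallest leaf 3, emit neighbor 1.
Done: 2 vertices remain (1, 9). Sequence = [2 3 5 6 3 3 1]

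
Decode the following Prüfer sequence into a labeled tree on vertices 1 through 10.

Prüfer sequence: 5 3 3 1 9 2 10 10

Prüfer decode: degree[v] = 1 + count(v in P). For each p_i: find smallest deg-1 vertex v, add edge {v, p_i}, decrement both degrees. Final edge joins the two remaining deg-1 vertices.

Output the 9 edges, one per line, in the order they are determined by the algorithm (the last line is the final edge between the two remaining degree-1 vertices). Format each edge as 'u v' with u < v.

Answer: 4 5
3 5
3 6
1 3
1 9
2 7
2 10
8 10
9 10

Derivation:
Initial degrees: {1:2, 2:2, 3:3, 4:1, 5:2, 6:1, 7:1, 8:1, 9:2, 10:3}
Step 1: smallest deg-1 vertex = 4, p_1 = 5. Add edge {4,5}. Now deg[4]=0, deg[5]=1.
Step 2: smallest deg-1 vertex = 5, p_2 = 3. Add edge {3,5}. Now deg[5]=0, deg[3]=2.
Step 3: smallest deg-1 vertex = 6, p_3 = 3. Add edge {3,6}. Now deg[6]=0, deg[3]=1.
Step 4: smallest deg-1 vertex = 3, p_4 = 1. Add edge {1,3}. Now deg[3]=0, deg[1]=1.
Step 5: smallest deg-1 vertex = 1, p_5 = 9. Add edge {1,9}. Now deg[1]=0, deg[9]=1.
Step 6: smallest deg-1 vertex = 7, p_6 = 2. Add edge {2,7}. Now deg[7]=0, deg[2]=1.
Step 7: smallest deg-1 vertex = 2, p_7 = 10. Add edge {2,10}. Now deg[2]=0, deg[10]=2.
Step 8: smallest deg-1 vertex = 8, p_8 = 10. Add edge {8,10}. Now deg[8]=0, deg[10]=1.
Final: two remaining deg-1 vertices are 9, 10. Add edge {9,10}.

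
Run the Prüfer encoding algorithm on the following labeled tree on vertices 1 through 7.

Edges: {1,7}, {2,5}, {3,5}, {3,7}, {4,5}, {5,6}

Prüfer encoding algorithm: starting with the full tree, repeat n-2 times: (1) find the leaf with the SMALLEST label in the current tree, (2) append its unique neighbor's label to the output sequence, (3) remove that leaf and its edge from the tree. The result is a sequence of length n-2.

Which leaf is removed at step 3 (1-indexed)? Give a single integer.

Answer: 4

Derivation:
Step 1: current leaves = {1,2,4,6}. Remove leaf 1 (neighbor: 7).
Step 2: current leaves = {2,4,6,7}. Remove leaf 2 (neighbor: 5).
Step 3: current leaves = {4,6,7}. Remove leaf 4 (neighbor: 5).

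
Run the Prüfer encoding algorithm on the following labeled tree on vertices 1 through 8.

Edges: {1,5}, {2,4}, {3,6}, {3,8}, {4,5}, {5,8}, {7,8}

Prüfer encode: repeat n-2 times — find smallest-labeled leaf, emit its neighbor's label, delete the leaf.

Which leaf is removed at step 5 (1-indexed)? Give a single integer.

Step 1: current leaves = {1,2,6,7}. Remove leaf 1 (neighbor: 5).
Step 2: current leaves = {2,6,7}. Remove leaf 2 (neighbor: 4).
Step 3: current leaves = {4,6,7}. Remove leaf 4 (neighbor: 5).
Step 4: current leaves = {5,6,7}. Remove leaf 5 (neighbor: 8).
Step 5: current leaves = {6,7}. Remove leaf 6 (neighbor: 3).

Answer: 6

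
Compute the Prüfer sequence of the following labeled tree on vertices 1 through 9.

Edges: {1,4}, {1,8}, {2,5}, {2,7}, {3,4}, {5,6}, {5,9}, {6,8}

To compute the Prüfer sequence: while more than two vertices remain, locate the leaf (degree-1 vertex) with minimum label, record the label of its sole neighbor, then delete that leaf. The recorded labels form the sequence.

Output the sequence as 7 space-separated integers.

Step 1: leaves = {3,7,9}. Remove smallest leaf 3, emit neighbor 4.
Step 2: leaves = {4,7,9}. Remove smallest leaf 4, emit neighbor 1.
Step 3: leaves = {1,7,9}. Remove smallest leaf 1, emit neighbor 8.
Step 4: leaves = {7,8,9}. Remove smallest leaf 7, emit neighbor 2.
Step 5: leaves = {2,8,9}. Remove smallest leaf 2, emit neighbor 5.
Step 6: leaves = {8,9}. Remove smallest leaf 8, emit neighbor 6.
Step 7: leaves = {6,9}. Remove smallest leaf 6, emit neighbor 5.
Done: 2 vertices remain (5, 9). Sequence = [4 1 8 2 5 6 5]

Answer: 4 1 8 2 5 6 5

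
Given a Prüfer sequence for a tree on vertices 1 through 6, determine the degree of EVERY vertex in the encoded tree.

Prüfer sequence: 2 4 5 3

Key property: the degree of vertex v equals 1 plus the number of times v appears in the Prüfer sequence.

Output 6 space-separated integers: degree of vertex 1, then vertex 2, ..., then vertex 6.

Answer: 1 2 2 2 2 1

Derivation:
p_1 = 2: count[2] becomes 1
p_2 = 4: count[4] becomes 1
p_3 = 5: count[5] becomes 1
p_4 = 3: count[3] becomes 1
Degrees (1 + count): deg[1]=1+0=1, deg[2]=1+1=2, deg[3]=1+1=2, deg[4]=1+1=2, deg[5]=1+1=2, deg[6]=1+0=1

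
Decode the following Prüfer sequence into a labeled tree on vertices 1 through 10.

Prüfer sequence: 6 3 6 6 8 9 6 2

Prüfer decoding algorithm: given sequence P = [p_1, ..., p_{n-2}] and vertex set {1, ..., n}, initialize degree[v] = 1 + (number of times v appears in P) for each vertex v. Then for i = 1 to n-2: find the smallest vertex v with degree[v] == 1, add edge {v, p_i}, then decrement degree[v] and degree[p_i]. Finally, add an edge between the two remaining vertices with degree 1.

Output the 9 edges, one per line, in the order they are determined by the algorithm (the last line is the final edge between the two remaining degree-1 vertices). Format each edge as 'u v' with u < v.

Answer: 1 6
3 4
3 6
5 6
7 8
8 9
6 9
2 6
2 10

Derivation:
Initial degrees: {1:1, 2:2, 3:2, 4:1, 5:1, 6:5, 7:1, 8:2, 9:2, 10:1}
Step 1: smallest deg-1 vertex = 1, p_1 = 6. Add edge {1,6}. Now deg[1]=0, deg[6]=4.
Step 2: smallest deg-1 vertex = 4, p_2 = 3. Add edge {3,4}. Now deg[4]=0, deg[3]=1.
Step 3: smallest deg-1 vertex = 3, p_3 = 6. Add edge {3,6}. Now deg[3]=0, deg[6]=3.
Step 4: smallest deg-1 vertex = 5, p_4 = 6. Add edge {5,6}. Now deg[5]=0, deg[6]=2.
Step 5: smallest deg-1 vertex = 7, p_5 = 8. Add edge {7,8}. Now deg[7]=0, deg[8]=1.
Step 6: smallest deg-1 vertex = 8, p_6 = 9. Add edge {8,9}. Now deg[8]=0, deg[9]=1.
Step 7: smallest deg-1 vertex = 9, p_7 = 6. Add edge {6,9}. Now deg[9]=0, deg[6]=1.
Step 8: smallest deg-1 vertex = 6, p_8 = 2. Add edge {2,6}. Now deg[6]=0, deg[2]=1.
Final: two remaining deg-1 vertices are 2, 10. Add edge {2,10}.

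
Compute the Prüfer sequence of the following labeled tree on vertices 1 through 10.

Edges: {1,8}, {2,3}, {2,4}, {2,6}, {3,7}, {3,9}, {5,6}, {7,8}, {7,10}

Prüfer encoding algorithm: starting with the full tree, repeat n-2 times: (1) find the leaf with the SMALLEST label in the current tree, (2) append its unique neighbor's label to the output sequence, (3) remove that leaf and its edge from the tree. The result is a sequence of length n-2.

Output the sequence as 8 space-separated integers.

Answer: 8 2 6 2 3 7 3 7

Derivation:
Step 1: leaves = {1,4,5,9,10}. Remove smallest leaf 1, emit neighbor 8.
Step 2: leaves = {4,5,8,9,10}. Remove smallest leaf 4, emit neighbor 2.
Step 3: leaves = {5,8,9,10}. Remove smallest leaf 5, emit neighbor 6.
Step 4: leaves = {6,8,9,10}. Remove smallest leaf 6, emit neighbor 2.
Step 5: leaves = {2,8,9,10}. Remove smallest leaf 2, emit neighbor 3.
Step 6: leaves = {8,9,10}. Remove smallest leaf 8, emit neighbor 7.
Step 7: leaves = {9,10}. Remove smallest leaf 9, emit neighbor 3.
Step 8: leaves = {3,10}. Remove smallest leaf 3, emit neighbor 7.
Done: 2 vertices remain (7, 10). Sequence = [8 2 6 2 3 7 3 7]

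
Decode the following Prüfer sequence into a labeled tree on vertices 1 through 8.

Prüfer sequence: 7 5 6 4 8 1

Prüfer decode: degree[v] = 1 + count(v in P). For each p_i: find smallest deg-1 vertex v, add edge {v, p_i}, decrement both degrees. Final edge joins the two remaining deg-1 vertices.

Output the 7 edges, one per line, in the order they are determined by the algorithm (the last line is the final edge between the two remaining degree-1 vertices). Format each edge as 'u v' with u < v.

Initial degrees: {1:2, 2:1, 3:1, 4:2, 5:2, 6:2, 7:2, 8:2}
Step 1: smallest deg-1 vertex = 2, p_1 = 7. Add edge {2,7}. Now deg[2]=0, deg[7]=1.
Step 2: smallest deg-1 vertex = 3, p_2 = 5. Add edge {3,5}. Now deg[3]=0, deg[5]=1.
Step 3: smallest deg-1 vertex = 5, p_3 = 6. Add edge {5,6}. Now deg[5]=0, deg[6]=1.
Step 4: smallest deg-1 vertex = 6, p_4 = 4. Add edge {4,6}. Now deg[6]=0, deg[4]=1.
Step 5: smallest deg-1 vertex = 4, p_5 = 8. Add edge {4,8}. Now deg[4]=0, deg[8]=1.
Step 6: smallest deg-1 vertex = 7, p_6 = 1. Add edge {1,7}. Now deg[7]=0, deg[1]=1.
Final: two remaining deg-1 vertices are 1, 8. Add edge {1,8}.

Answer: 2 7
3 5
5 6
4 6
4 8
1 7
1 8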